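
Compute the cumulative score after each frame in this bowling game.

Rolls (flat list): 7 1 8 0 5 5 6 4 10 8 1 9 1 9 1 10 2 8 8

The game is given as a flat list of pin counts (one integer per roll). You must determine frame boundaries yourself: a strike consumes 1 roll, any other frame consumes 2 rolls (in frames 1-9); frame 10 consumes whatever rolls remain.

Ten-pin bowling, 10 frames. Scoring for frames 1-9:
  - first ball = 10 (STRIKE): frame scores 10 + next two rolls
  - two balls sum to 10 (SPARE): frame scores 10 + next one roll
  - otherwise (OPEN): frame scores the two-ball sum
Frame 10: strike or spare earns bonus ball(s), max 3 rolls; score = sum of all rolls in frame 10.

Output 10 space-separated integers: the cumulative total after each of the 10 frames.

Answer: 8 16 32 52 71 80 99 119 139 157

Derivation:
Frame 1: OPEN (7+1=8). Cumulative: 8
Frame 2: OPEN (8+0=8). Cumulative: 16
Frame 3: SPARE (5+5=10). 10 + next roll (6) = 16. Cumulative: 32
Frame 4: SPARE (6+4=10). 10 + next roll (10) = 20. Cumulative: 52
Frame 5: STRIKE. 10 + next two rolls (8+1) = 19. Cumulative: 71
Frame 6: OPEN (8+1=9). Cumulative: 80
Frame 7: SPARE (9+1=10). 10 + next roll (9) = 19. Cumulative: 99
Frame 8: SPARE (9+1=10). 10 + next roll (10) = 20. Cumulative: 119
Frame 9: STRIKE. 10 + next two rolls (2+8) = 20. Cumulative: 139
Frame 10: SPARE. Sum of all frame-10 rolls (2+8+8) = 18. Cumulative: 157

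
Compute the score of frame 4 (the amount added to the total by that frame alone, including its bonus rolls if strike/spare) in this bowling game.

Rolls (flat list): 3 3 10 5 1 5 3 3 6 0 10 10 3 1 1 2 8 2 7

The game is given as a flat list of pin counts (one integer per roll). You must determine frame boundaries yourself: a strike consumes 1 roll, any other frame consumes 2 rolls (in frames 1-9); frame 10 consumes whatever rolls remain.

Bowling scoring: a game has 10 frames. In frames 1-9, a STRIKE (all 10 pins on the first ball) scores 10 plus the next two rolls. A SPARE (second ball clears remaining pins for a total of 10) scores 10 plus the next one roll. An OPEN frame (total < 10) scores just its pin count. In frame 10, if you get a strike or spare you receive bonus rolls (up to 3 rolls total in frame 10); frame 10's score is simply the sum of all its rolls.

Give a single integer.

Frame 1: OPEN (3+3=6). Cumulative: 6
Frame 2: STRIKE. 10 + next two rolls (5+1) = 16. Cumulative: 22
Frame 3: OPEN (5+1=6). Cumulative: 28
Frame 4: OPEN (5+3=8). Cumulative: 36
Frame 5: OPEN (3+6=9). Cumulative: 45
Frame 6: SPARE (0+10=10). 10 + next roll (10) = 20. Cumulative: 65

Answer: 8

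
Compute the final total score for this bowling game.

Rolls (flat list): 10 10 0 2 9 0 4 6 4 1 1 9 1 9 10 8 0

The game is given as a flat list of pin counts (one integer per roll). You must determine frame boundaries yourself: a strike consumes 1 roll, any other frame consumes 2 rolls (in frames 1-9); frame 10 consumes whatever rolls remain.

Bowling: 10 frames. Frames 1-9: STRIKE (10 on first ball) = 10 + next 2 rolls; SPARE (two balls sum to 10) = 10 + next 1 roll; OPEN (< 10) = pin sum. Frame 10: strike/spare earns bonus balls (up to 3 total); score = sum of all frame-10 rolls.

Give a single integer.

Frame 1: STRIKE. 10 + next two rolls (10+0) = 20. Cumulative: 20
Frame 2: STRIKE. 10 + next two rolls (0+2) = 12. Cumulative: 32
Frame 3: OPEN (0+2=2). Cumulative: 34
Frame 4: OPEN (9+0=9). Cumulative: 43
Frame 5: SPARE (4+6=10). 10 + next roll (4) = 14. Cumulative: 57
Frame 6: OPEN (4+1=5). Cumulative: 62
Frame 7: SPARE (1+9=10). 10 + next roll (1) = 11. Cumulative: 73
Frame 8: SPARE (1+9=10). 10 + next roll (10) = 20. Cumulative: 93
Frame 9: STRIKE. 10 + next two rolls (8+0) = 18. Cumulative: 111
Frame 10: OPEN. Sum of all frame-10 rolls (8+0) = 8. Cumulative: 119

Answer: 119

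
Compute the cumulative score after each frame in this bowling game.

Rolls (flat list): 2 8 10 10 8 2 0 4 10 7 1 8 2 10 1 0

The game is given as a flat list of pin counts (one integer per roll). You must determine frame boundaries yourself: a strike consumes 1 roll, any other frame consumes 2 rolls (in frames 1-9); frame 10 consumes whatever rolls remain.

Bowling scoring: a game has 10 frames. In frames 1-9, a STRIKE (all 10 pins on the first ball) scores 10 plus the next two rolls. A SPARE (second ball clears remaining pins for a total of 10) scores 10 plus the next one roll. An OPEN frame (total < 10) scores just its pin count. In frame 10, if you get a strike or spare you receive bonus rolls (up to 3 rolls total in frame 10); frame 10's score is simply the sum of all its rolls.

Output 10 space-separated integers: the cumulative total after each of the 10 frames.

Answer: 20 48 68 78 82 100 108 128 139 140

Derivation:
Frame 1: SPARE (2+8=10). 10 + next roll (10) = 20. Cumulative: 20
Frame 2: STRIKE. 10 + next two rolls (10+8) = 28. Cumulative: 48
Frame 3: STRIKE. 10 + next two rolls (8+2) = 20. Cumulative: 68
Frame 4: SPARE (8+2=10). 10 + next roll (0) = 10. Cumulative: 78
Frame 5: OPEN (0+4=4). Cumulative: 82
Frame 6: STRIKE. 10 + next two rolls (7+1) = 18. Cumulative: 100
Frame 7: OPEN (7+1=8). Cumulative: 108
Frame 8: SPARE (8+2=10). 10 + next roll (10) = 20. Cumulative: 128
Frame 9: STRIKE. 10 + next two rolls (1+0) = 11. Cumulative: 139
Frame 10: OPEN. Sum of all frame-10 rolls (1+0) = 1. Cumulative: 140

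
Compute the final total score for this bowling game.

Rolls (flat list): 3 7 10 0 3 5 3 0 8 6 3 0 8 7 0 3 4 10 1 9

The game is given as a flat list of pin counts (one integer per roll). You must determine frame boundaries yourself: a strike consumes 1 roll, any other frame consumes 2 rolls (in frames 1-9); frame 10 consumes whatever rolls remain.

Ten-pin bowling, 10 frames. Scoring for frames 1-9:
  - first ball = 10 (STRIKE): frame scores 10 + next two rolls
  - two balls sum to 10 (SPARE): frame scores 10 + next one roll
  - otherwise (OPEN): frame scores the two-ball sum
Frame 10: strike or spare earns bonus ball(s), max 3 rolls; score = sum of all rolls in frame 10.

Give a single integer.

Frame 1: SPARE (3+7=10). 10 + next roll (10) = 20. Cumulative: 20
Frame 2: STRIKE. 10 + next two rolls (0+3) = 13. Cumulative: 33
Frame 3: OPEN (0+3=3). Cumulative: 36
Frame 4: OPEN (5+3=8). Cumulative: 44
Frame 5: OPEN (0+8=8). Cumulative: 52
Frame 6: OPEN (6+3=9). Cumulative: 61
Frame 7: OPEN (0+8=8). Cumulative: 69
Frame 8: OPEN (7+0=7). Cumulative: 76
Frame 9: OPEN (3+4=7). Cumulative: 83
Frame 10: STRIKE. Sum of all frame-10 rolls (10+1+9) = 20. Cumulative: 103

Answer: 103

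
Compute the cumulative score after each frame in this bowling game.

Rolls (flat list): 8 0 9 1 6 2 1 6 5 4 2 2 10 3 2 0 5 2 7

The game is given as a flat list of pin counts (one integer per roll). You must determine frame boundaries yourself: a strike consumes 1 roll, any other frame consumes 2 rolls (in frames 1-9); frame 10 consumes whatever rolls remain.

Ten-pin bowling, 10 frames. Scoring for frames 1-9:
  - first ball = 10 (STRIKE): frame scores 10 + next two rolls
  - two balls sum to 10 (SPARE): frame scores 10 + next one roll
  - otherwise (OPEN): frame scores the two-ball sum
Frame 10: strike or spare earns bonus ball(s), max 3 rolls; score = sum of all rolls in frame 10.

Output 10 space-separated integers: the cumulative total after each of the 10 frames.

Answer: 8 24 32 39 48 52 67 72 77 86

Derivation:
Frame 1: OPEN (8+0=8). Cumulative: 8
Frame 2: SPARE (9+1=10). 10 + next roll (6) = 16. Cumulative: 24
Frame 3: OPEN (6+2=8). Cumulative: 32
Frame 4: OPEN (1+6=7). Cumulative: 39
Frame 5: OPEN (5+4=9). Cumulative: 48
Frame 6: OPEN (2+2=4). Cumulative: 52
Frame 7: STRIKE. 10 + next two rolls (3+2) = 15. Cumulative: 67
Frame 8: OPEN (3+2=5). Cumulative: 72
Frame 9: OPEN (0+5=5). Cumulative: 77
Frame 10: OPEN. Sum of all frame-10 rolls (2+7) = 9. Cumulative: 86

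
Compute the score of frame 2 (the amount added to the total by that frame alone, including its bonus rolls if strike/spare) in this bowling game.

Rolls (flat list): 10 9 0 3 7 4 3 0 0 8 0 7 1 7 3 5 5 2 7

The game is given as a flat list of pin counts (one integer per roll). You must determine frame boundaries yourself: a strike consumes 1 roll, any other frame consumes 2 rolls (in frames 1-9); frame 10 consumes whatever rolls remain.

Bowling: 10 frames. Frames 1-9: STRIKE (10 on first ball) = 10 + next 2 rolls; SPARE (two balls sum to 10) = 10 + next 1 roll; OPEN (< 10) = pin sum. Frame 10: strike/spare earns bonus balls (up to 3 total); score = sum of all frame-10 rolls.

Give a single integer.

Frame 1: STRIKE. 10 + next two rolls (9+0) = 19. Cumulative: 19
Frame 2: OPEN (9+0=9). Cumulative: 28
Frame 3: SPARE (3+7=10). 10 + next roll (4) = 14. Cumulative: 42
Frame 4: OPEN (4+3=7). Cumulative: 49

Answer: 9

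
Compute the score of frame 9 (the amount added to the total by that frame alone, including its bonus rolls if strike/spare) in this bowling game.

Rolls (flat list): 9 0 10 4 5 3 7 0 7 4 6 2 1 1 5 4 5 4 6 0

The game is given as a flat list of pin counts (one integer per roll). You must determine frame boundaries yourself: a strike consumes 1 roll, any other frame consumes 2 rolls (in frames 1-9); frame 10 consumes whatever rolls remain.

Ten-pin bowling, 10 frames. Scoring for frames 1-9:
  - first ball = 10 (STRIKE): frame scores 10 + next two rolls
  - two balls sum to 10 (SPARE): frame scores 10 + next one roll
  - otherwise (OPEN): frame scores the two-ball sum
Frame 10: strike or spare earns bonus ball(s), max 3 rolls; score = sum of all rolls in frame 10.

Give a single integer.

Answer: 9

Derivation:
Frame 1: OPEN (9+0=9). Cumulative: 9
Frame 2: STRIKE. 10 + next two rolls (4+5) = 19. Cumulative: 28
Frame 3: OPEN (4+5=9). Cumulative: 37
Frame 4: SPARE (3+7=10). 10 + next roll (0) = 10. Cumulative: 47
Frame 5: OPEN (0+7=7). Cumulative: 54
Frame 6: SPARE (4+6=10). 10 + next roll (2) = 12. Cumulative: 66
Frame 7: OPEN (2+1=3). Cumulative: 69
Frame 8: OPEN (1+5=6). Cumulative: 75
Frame 9: OPEN (4+5=9). Cumulative: 84
Frame 10: SPARE. Sum of all frame-10 rolls (4+6+0) = 10. Cumulative: 94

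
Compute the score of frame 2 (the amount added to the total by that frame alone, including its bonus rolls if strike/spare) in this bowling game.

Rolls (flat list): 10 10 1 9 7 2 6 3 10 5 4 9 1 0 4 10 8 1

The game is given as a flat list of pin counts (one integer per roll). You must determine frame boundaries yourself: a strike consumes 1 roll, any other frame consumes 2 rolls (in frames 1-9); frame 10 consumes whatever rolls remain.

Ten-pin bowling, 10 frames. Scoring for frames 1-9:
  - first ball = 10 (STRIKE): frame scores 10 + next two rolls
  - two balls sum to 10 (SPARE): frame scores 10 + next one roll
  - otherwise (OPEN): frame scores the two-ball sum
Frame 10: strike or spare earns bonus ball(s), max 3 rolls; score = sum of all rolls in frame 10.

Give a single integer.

Frame 1: STRIKE. 10 + next two rolls (10+1) = 21. Cumulative: 21
Frame 2: STRIKE. 10 + next two rolls (1+9) = 20. Cumulative: 41
Frame 3: SPARE (1+9=10). 10 + next roll (7) = 17. Cumulative: 58
Frame 4: OPEN (7+2=9). Cumulative: 67

Answer: 20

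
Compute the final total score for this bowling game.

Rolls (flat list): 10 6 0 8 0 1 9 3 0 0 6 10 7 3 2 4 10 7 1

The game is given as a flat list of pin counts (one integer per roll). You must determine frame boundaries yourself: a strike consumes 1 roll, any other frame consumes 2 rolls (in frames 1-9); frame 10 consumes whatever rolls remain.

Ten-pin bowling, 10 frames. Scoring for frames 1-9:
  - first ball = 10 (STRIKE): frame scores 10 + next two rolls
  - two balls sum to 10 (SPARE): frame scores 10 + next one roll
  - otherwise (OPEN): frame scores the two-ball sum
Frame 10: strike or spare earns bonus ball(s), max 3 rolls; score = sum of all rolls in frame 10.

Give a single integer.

Frame 1: STRIKE. 10 + next two rolls (6+0) = 16. Cumulative: 16
Frame 2: OPEN (6+0=6). Cumulative: 22
Frame 3: OPEN (8+0=8). Cumulative: 30
Frame 4: SPARE (1+9=10). 10 + next roll (3) = 13. Cumulative: 43
Frame 5: OPEN (3+0=3). Cumulative: 46
Frame 6: OPEN (0+6=6). Cumulative: 52
Frame 7: STRIKE. 10 + next two rolls (7+3) = 20. Cumulative: 72
Frame 8: SPARE (7+3=10). 10 + next roll (2) = 12. Cumulative: 84
Frame 9: OPEN (2+4=6). Cumulative: 90
Frame 10: STRIKE. Sum of all frame-10 rolls (10+7+1) = 18. Cumulative: 108

Answer: 108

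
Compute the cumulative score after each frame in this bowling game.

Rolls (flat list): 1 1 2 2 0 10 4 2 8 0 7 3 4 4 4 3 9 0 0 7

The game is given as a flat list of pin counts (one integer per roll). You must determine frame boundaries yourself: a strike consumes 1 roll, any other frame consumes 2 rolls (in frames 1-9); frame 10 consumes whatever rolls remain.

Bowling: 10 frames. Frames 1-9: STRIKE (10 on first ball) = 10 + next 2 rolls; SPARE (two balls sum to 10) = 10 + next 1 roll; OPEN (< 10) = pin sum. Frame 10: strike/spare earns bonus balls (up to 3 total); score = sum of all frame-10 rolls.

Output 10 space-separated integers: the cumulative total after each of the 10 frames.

Frame 1: OPEN (1+1=2). Cumulative: 2
Frame 2: OPEN (2+2=4). Cumulative: 6
Frame 3: SPARE (0+10=10). 10 + next roll (4) = 14. Cumulative: 20
Frame 4: OPEN (4+2=6). Cumulative: 26
Frame 5: OPEN (8+0=8). Cumulative: 34
Frame 6: SPARE (7+3=10). 10 + next roll (4) = 14. Cumulative: 48
Frame 7: OPEN (4+4=8). Cumulative: 56
Frame 8: OPEN (4+3=7). Cumulative: 63
Frame 9: OPEN (9+0=9). Cumulative: 72
Frame 10: OPEN. Sum of all frame-10 rolls (0+7) = 7. Cumulative: 79

Answer: 2 6 20 26 34 48 56 63 72 79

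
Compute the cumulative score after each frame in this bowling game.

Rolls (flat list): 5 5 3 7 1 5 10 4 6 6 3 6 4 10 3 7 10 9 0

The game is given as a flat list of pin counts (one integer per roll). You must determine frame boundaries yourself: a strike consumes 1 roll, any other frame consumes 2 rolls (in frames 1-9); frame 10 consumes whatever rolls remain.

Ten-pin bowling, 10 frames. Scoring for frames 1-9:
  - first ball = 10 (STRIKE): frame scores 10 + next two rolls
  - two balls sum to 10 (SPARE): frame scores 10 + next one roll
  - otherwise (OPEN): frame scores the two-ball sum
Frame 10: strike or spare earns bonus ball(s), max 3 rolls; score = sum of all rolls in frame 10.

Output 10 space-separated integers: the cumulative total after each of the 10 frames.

Answer: 13 24 30 50 66 75 95 115 135 154

Derivation:
Frame 1: SPARE (5+5=10). 10 + next roll (3) = 13. Cumulative: 13
Frame 2: SPARE (3+7=10). 10 + next roll (1) = 11. Cumulative: 24
Frame 3: OPEN (1+5=6). Cumulative: 30
Frame 4: STRIKE. 10 + next two rolls (4+6) = 20. Cumulative: 50
Frame 5: SPARE (4+6=10). 10 + next roll (6) = 16. Cumulative: 66
Frame 6: OPEN (6+3=9). Cumulative: 75
Frame 7: SPARE (6+4=10). 10 + next roll (10) = 20. Cumulative: 95
Frame 8: STRIKE. 10 + next two rolls (3+7) = 20. Cumulative: 115
Frame 9: SPARE (3+7=10). 10 + next roll (10) = 20. Cumulative: 135
Frame 10: STRIKE. Sum of all frame-10 rolls (10+9+0) = 19. Cumulative: 154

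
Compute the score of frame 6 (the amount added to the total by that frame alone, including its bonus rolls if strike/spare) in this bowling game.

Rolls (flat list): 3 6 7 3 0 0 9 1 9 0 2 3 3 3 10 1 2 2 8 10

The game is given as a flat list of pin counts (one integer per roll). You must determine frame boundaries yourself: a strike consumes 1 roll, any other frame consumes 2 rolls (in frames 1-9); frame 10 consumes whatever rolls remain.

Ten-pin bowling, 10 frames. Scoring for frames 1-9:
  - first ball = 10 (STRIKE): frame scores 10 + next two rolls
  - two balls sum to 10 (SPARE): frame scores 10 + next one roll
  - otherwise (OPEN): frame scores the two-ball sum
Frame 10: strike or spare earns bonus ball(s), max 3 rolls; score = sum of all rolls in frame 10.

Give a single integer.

Answer: 5

Derivation:
Frame 1: OPEN (3+6=9). Cumulative: 9
Frame 2: SPARE (7+3=10). 10 + next roll (0) = 10. Cumulative: 19
Frame 3: OPEN (0+0=0). Cumulative: 19
Frame 4: SPARE (9+1=10). 10 + next roll (9) = 19. Cumulative: 38
Frame 5: OPEN (9+0=9). Cumulative: 47
Frame 6: OPEN (2+3=5). Cumulative: 52
Frame 7: OPEN (3+3=6). Cumulative: 58
Frame 8: STRIKE. 10 + next two rolls (1+2) = 13. Cumulative: 71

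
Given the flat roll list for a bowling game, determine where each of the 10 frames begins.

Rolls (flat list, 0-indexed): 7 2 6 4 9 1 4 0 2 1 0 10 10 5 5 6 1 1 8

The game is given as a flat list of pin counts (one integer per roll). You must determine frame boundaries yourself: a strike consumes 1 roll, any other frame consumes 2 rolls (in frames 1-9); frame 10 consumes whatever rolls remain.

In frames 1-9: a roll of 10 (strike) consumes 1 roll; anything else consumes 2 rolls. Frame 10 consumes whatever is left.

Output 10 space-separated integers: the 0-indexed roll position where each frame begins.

Frame 1 starts at roll index 0: rolls=7,2 (sum=9), consumes 2 rolls
Frame 2 starts at roll index 2: rolls=6,4 (sum=10), consumes 2 rolls
Frame 3 starts at roll index 4: rolls=9,1 (sum=10), consumes 2 rolls
Frame 4 starts at roll index 6: rolls=4,0 (sum=4), consumes 2 rolls
Frame 5 starts at roll index 8: rolls=2,1 (sum=3), consumes 2 rolls
Frame 6 starts at roll index 10: rolls=0,10 (sum=10), consumes 2 rolls
Frame 7 starts at roll index 12: roll=10 (strike), consumes 1 roll
Frame 8 starts at roll index 13: rolls=5,5 (sum=10), consumes 2 rolls
Frame 9 starts at roll index 15: rolls=6,1 (sum=7), consumes 2 rolls
Frame 10 starts at roll index 17: 2 remaining rolls

Answer: 0 2 4 6 8 10 12 13 15 17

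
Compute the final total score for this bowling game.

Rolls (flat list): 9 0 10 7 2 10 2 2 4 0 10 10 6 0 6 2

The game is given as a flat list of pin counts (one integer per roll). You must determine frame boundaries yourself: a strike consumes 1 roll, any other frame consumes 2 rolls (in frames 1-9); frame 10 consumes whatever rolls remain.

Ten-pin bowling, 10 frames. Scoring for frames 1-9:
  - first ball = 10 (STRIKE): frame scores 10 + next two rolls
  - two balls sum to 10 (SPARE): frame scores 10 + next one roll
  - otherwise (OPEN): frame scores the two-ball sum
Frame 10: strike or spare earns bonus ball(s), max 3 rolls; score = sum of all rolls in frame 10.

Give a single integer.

Frame 1: OPEN (9+0=9). Cumulative: 9
Frame 2: STRIKE. 10 + next two rolls (7+2) = 19. Cumulative: 28
Frame 3: OPEN (7+2=9). Cumulative: 37
Frame 4: STRIKE. 10 + next two rolls (2+2) = 14. Cumulative: 51
Frame 5: OPEN (2+2=4). Cumulative: 55
Frame 6: OPEN (4+0=4). Cumulative: 59
Frame 7: STRIKE. 10 + next two rolls (10+6) = 26. Cumulative: 85
Frame 8: STRIKE. 10 + next two rolls (6+0) = 16. Cumulative: 101
Frame 9: OPEN (6+0=6). Cumulative: 107
Frame 10: OPEN. Sum of all frame-10 rolls (6+2) = 8. Cumulative: 115

Answer: 115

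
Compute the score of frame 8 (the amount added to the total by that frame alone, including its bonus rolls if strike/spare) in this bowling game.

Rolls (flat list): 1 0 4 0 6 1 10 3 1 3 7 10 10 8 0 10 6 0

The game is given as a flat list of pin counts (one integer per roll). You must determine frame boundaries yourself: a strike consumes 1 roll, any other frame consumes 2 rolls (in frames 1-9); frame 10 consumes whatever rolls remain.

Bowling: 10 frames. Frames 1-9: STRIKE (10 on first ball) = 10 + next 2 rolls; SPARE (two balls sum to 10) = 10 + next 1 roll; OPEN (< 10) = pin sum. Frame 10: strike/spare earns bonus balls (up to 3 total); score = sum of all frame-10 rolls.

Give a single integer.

Frame 1: OPEN (1+0=1). Cumulative: 1
Frame 2: OPEN (4+0=4). Cumulative: 5
Frame 3: OPEN (6+1=7). Cumulative: 12
Frame 4: STRIKE. 10 + next two rolls (3+1) = 14. Cumulative: 26
Frame 5: OPEN (3+1=4). Cumulative: 30
Frame 6: SPARE (3+7=10). 10 + next roll (10) = 20. Cumulative: 50
Frame 7: STRIKE. 10 + next two rolls (10+8) = 28. Cumulative: 78
Frame 8: STRIKE. 10 + next two rolls (8+0) = 18. Cumulative: 96
Frame 9: OPEN (8+0=8). Cumulative: 104
Frame 10: STRIKE. Sum of all frame-10 rolls (10+6+0) = 16. Cumulative: 120

Answer: 18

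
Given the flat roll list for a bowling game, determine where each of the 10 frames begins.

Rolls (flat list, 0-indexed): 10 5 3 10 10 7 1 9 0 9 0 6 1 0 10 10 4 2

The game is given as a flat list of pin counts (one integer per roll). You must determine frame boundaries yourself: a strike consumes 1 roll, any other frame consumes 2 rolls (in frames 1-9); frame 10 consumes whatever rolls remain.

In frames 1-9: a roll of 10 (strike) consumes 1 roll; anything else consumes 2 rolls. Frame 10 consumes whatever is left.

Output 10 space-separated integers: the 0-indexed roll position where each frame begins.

Answer: 0 1 3 4 5 7 9 11 13 15

Derivation:
Frame 1 starts at roll index 0: roll=10 (strike), consumes 1 roll
Frame 2 starts at roll index 1: rolls=5,3 (sum=8), consumes 2 rolls
Frame 3 starts at roll index 3: roll=10 (strike), consumes 1 roll
Frame 4 starts at roll index 4: roll=10 (strike), consumes 1 roll
Frame 5 starts at roll index 5: rolls=7,1 (sum=8), consumes 2 rolls
Frame 6 starts at roll index 7: rolls=9,0 (sum=9), consumes 2 rolls
Frame 7 starts at roll index 9: rolls=9,0 (sum=9), consumes 2 rolls
Frame 8 starts at roll index 11: rolls=6,1 (sum=7), consumes 2 rolls
Frame 9 starts at roll index 13: rolls=0,10 (sum=10), consumes 2 rolls
Frame 10 starts at roll index 15: 3 remaining rolls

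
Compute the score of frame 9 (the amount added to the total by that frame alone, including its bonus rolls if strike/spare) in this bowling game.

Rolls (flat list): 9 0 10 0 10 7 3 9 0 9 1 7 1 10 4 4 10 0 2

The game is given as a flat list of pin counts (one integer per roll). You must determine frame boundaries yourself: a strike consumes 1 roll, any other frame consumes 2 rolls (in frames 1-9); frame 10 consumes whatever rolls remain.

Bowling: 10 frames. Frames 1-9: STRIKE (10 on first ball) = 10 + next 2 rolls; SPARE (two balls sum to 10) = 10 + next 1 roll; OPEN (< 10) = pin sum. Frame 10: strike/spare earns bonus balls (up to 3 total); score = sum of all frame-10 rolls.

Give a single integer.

Answer: 8

Derivation:
Frame 1: OPEN (9+0=9). Cumulative: 9
Frame 2: STRIKE. 10 + next two rolls (0+10) = 20. Cumulative: 29
Frame 3: SPARE (0+10=10). 10 + next roll (7) = 17. Cumulative: 46
Frame 4: SPARE (7+3=10). 10 + next roll (9) = 19. Cumulative: 65
Frame 5: OPEN (9+0=9). Cumulative: 74
Frame 6: SPARE (9+1=10). 10 + next roll (7) = 17. Cumulative: 91
Frame 7: OPEN (7+1=8). Cumulative: 99
Frame 8: STRIKE. 10 + next two rolls (4+4) = 18. Cumulative: 117
Frame 9: OPEN (4+4=8). Cumulative: 125
Frame 10: STRIKE. Sum of all frame-10 rolls (10+0+2) = 12. Cumulative: 137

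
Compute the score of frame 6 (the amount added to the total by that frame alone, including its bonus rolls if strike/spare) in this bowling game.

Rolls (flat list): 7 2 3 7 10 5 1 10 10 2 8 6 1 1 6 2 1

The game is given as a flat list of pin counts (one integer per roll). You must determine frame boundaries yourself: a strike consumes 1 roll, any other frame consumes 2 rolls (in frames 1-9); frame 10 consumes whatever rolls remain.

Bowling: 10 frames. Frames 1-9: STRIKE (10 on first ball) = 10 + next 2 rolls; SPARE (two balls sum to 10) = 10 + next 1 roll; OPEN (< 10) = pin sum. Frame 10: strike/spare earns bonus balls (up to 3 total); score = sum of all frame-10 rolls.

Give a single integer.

Frame 1: OPEN (7+2=9). Cumulative: 9
Frame 2: SPARE (3+7=10). 10 + next roll (10) = 20. Cumulative: 29
Frame 3: STRIKE. 10 + next two rolls (5+1) = 16. Cumulative: 45
Frame 4: OPEN (5+1=6). Cumulative: 51
Frame 5: STRIKE. 10 + next two rolls (10+2) = 22. Cumulative: 73
Frame 6: STRIKE. 10 + next two rolls (2+8) = 20. Cumulative: 93
Frame 7: SPARE (2+8=10). 10 + next roll (6) = 16. Cumulative: 109
Frame 8: OPEN (6+1=7). Cumulative: 116

Answer: 20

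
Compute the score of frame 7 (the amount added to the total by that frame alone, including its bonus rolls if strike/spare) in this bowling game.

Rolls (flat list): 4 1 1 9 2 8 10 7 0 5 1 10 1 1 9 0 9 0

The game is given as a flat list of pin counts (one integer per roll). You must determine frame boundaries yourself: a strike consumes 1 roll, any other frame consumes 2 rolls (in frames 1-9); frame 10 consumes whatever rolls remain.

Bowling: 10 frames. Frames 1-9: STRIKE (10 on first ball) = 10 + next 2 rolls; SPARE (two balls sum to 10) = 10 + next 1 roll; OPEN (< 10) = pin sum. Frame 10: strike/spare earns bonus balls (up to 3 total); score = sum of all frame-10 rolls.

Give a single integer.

Answer: 12

Derivation:
Frame 1: OPEN (4+1=5). Cumulative: 5
Frame 2: SPARE (1+9=10). 10 + next roll (2) = 12. Cumulative: 17
Frame 3: SPARE (2+8=10). 10 + next roll (10) = 20. Cumulative: 37
Frame 4: STRIKE. 10 + next two rolls (7+0) = 17. Cumulative: 54
Frame 5: OPEN (7+0=7). Cumulative: 61
Frame 6: OPEN (5+1=6). Cumulative: 67
Frame 7: STRIKE. 10 + next two rolls (1+1) = 12. Cumulative: 79
Frame 8: OPEN (1+1=2). Cumulative: 81
Frame 9: OPEN (9+0=9). Cumulative: 90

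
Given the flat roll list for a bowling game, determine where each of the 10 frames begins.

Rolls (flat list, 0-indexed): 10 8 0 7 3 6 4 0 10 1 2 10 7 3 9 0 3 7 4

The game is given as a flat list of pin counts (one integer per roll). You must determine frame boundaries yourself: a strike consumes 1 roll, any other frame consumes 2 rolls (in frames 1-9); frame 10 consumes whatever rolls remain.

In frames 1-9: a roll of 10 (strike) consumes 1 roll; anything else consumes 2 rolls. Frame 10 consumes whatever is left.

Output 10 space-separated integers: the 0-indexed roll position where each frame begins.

Frame 1 starts at roll index 0: roll=10 (strike), consumes 1 roll
Frame 2 starts at roll index 1: rolls=8,0 (sum=8), consumes 2 rolls
Frame 3 starts at roll index 3: rolls=7,3 (sum=10), consumes 2 rolls
Frame 4 starts at roll index 5: rolls=6,4 (sum=10), consumes 2 rolls
Frame 5 starts at roll index 7: rolls=0,10 (sum=10), consumes 2 rolls
Frame 6 starts at roll index 9: rolls=1,2 (sum=3), consumes 2 rolls
Frame 7 starts at roll index 11: roll=10 (strike), consumes 1 roll
Frame 8 starts at roll index 12: rolls=7,3 (sum=10), consumes 2 rolls
Frame 9 starts at roll index 14: rolls=9,0 (sum=9), consumes 2 rolls
Frame 10 starts at roll index 16: 3 remaining rolls

Answer: 0 1 3 5 7 9 11 12 14 16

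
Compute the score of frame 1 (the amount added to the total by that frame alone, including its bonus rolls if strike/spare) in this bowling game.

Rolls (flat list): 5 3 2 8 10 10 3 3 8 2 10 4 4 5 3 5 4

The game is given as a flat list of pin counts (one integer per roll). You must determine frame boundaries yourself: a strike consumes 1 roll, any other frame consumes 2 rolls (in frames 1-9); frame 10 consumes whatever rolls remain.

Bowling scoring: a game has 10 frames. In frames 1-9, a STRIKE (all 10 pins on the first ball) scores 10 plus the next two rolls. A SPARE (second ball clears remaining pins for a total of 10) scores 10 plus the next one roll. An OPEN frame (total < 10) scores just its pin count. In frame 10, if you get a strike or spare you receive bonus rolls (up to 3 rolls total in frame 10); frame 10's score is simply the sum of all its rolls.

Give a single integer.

Answer: 8

Derivation:
Frame 1: OPEN (5+3=8). Cumulative: 8
Frame 2: SPARE (2+8=10). 10 + next roll (10) = 20. Cumulative: 28
Frame 3: STRIKE. 10 + next two rolls (10+3) = 23. Cumulative: 51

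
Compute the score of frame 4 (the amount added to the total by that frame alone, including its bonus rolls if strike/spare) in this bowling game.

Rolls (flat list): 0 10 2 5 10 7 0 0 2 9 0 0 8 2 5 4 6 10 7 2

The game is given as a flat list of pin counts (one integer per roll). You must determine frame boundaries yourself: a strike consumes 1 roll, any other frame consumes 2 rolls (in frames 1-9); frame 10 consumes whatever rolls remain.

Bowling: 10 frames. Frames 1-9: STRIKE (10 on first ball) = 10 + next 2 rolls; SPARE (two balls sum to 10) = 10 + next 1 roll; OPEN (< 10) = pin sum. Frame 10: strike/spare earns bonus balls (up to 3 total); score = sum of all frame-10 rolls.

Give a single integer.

Answer: 7

Derivation:
Frame 1: SPARE (0+10=10). 10 + next roll (2) = 12. Cumulative: 12
Frame 2: OPEN (2+5=7). Cumulative: 19
Frame 3: STRIKE. 10 + next two rolls (7+0) = 17. Cumulative: 36
Frame 4: OPEN (7+0=7). Cumulative: 43
Frame 5: OPEN (0+2=2). Cumulative: 45
Frame 6: OPEN (9+0=9). Cumulative: 54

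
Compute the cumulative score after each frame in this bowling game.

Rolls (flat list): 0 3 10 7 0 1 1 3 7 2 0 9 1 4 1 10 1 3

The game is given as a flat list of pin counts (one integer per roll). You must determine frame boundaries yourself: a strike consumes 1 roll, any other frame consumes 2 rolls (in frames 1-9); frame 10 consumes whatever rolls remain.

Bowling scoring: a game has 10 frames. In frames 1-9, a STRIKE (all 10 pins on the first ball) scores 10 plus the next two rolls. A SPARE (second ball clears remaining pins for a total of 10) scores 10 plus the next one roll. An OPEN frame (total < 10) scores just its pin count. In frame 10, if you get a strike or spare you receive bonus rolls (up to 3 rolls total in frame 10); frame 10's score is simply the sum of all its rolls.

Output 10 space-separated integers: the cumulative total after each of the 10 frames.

Frame 1: OPEN (0+3=3). Cumulative: 3
Frame 2: STRIKE. 10 + next two rolls (7+0) = 17. Cumulative: 20
Frame 3: OPEN (7+0=7). Cumulative: 27
Frame 4: OPEN (1+1=2). Cumulative: 29
Frame 5: SPARE (3+7=10). 10 + next roll (2) = 12. Cumulative: 41
Frame 6: OPEN (2+0=2). Cumulative: 43
Frame 7: SPARE (9+1=10). 10 + next roll (4) = 14. Cumulative: 57
Frame 8: OPEN (4+1=5). Cumulative: 62
Frame 9: STRIKE. 10 + next two rolls (1+3) = 14. Cumulative: 76
Frame 10: OPEN. Sum of all frame-10 rolls (1+3) = 4. Cumulative: 80

Answer: 3 20 27 29 41 43 57 62 76 80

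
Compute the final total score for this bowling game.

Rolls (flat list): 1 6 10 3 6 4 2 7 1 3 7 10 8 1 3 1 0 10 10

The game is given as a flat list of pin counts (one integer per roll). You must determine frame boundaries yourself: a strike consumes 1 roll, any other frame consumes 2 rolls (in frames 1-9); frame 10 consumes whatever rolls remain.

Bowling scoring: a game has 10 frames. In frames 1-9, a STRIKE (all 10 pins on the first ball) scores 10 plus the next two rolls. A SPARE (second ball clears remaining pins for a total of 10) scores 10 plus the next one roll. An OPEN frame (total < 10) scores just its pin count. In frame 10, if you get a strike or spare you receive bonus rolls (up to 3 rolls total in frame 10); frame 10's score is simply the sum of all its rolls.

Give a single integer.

Answer: 121

Derivation:
Frame 1: OPEN (1+6=7). Cumulative: 7
Frame 2: STRIKE. 10 + next two rolls (3+6) = 19. Cumulative: 26
Frame 3: OPEN (3+6=9). Cumulative: 35
Frame 4: OPEN (4+2=6). Cumulative: 41
Frame 5: OPEN (7+1=8). Cumulative: 49
Frame 6: SPARE (3+7=10). 10 + next roll (10) = 20. Cumulative: 69
Frame 7: STRIKE. 10 + next two rolls (8+1) = 19. Cumulative: 88
Frame 8: OPEN (8+1=9). Cumulative: 97
Frame 9: OPEN (3+1=4). Cumulative: 101
Frame 10: SPARE. Sum of all frame-10 rolls (0+10+10) = 20. Cumulative: 121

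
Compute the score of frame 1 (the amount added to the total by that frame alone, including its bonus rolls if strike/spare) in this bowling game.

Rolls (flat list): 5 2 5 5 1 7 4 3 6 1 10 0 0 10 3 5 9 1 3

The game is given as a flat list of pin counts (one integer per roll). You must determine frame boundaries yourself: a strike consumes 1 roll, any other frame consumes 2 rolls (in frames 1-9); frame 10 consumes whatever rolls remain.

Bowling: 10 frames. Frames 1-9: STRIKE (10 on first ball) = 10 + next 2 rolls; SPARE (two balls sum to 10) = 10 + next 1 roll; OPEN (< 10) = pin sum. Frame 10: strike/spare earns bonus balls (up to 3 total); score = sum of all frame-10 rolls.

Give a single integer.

Frame 1: OPEN (5+2=7). Cumulative: 7
Frame 2: SPARE (5+5=10). 10 + next roll (1) = 11. Cumulative: 18
Frame 3: OPEN (1+7=8). Cumulative: 26

Answer: 7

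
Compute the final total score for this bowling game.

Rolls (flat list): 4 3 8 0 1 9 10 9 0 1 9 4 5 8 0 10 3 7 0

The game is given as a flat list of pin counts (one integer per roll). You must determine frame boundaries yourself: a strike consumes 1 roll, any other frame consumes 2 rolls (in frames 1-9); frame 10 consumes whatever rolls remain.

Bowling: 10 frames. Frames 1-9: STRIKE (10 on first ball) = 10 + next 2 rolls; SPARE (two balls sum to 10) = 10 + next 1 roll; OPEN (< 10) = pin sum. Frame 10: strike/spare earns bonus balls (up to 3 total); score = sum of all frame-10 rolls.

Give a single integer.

Answer: 124

Derivation:
Frame 1: OPEN (4+3=7). Cumulative: 7
Frame 2: OPEN (8+0=8). Cumulative: 15
Frame 3: SPARE (1+9=10). 10 + next roll (10) = 20. Cumulative: 35
Frame 4: STRIKE. 10 + next two rolls (9+0) = 19. Cumulative: 54
Frame 5: OPEN (9+0=9). Cumulative: 63
Frame 6: SPARE (1+9=10). 10 + next roll (4) = 14. Cumulative: 77
Frame 7: OPEN (4+5=9). Cumulative: 86
Frame 8: OPEN (8+0=8). Cumulative: 94
Frame 9: STRIKE. 10 + next two rolls (3+7) = 20. Cumulative: 114
Frame 10: SPARE. Sum of all frame-10 rolls (3+7+0) = 10. Cumulative: 124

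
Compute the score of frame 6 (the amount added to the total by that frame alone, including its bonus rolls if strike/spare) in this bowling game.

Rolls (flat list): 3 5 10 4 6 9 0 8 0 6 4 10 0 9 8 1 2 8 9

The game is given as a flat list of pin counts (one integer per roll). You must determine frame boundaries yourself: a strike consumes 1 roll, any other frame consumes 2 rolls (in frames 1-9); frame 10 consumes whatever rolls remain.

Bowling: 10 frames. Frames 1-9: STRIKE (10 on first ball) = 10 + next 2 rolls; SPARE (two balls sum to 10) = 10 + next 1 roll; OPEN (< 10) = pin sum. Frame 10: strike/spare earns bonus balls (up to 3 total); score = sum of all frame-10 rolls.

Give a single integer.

Answer: 20

Derivation:
Frame 1: OPEN (3+5=8). Cumulative: 8
Frame 2: STRIKE. 10 + next two rolls (4+6) = 20. Cumulative: 28
Frame 3: SPARE (4+6=10). 10 + next roll (9) = 19. Cumulative: 47
Frame 4: OPEN (9+0=9). Cumulative: 56
Frame 5: OPEN (8+0=8). Cumulative: 64
Frame 6: SPARE (6+4=10). 10 + next roll (10) = 20. Cumulative: 84
Frame 7: STRIKE. 10 + next two rolls (0+9) = 19. Cumulative: 103
Frame 8: OPEN (0+9=9). Cumulative: 112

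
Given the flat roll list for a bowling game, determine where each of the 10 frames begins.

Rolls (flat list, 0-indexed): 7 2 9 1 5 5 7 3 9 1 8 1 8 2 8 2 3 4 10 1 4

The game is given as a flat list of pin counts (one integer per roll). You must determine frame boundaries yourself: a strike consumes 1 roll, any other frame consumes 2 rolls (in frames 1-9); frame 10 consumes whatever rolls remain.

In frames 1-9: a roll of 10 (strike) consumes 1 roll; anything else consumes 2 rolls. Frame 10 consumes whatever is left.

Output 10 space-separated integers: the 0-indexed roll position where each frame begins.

Answer: 0 2 4 6 8 10 12 14 16 18

Derivation:
Frame 1 starts at roll index 0: rolls=7,2 (sum=9), consumes 2 rolls
Frame 2 starts at roll index 2: rolls=9,1 (sum=10), consumes 2 rolls
Frame 3 starts at roll index 4: rolls=5,5 (sum=10), consumes 2 rolls
Frame 4 starts at roll index 6: rolls=7,3 (sum=10), consumes 2 rolls
Frame 5 starts at roll index 8: rolls=9,1 (sum=10), consumes 2 rolls
Frame 6 starts at roll index 10: rolls=8,1 (sum=9), consumes 2 rolls
Frame 7 starts at roll index 12: rolls=8,2 (sum=10), consumes 2 rolls
Frame 8 starts at roll index 14: rolls=8,2 (sum=10), consumes 2 rolls
Frame 9 starts at roll index 16: rolls=3,4 (sum=7), consumes 2 rolls
Frame 10 starts at roll index 18: 3 remaining rolls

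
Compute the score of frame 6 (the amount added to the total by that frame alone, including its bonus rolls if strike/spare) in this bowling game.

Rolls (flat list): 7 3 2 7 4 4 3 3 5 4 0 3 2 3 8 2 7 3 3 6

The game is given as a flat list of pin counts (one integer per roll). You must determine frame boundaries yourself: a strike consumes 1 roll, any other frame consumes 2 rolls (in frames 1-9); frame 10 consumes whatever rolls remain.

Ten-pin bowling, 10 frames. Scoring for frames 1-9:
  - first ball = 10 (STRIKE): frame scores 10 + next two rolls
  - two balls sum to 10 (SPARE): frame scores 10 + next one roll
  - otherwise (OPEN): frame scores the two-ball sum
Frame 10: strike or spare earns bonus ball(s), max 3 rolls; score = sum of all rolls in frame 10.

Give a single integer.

Frame 1: SPARE (7+3=10). 10 + next roll (2) = 12. Cumulative: 12
Frame 2: OPEN (2+7=9). Cumulative: 21
Frame 3: OPEN (4+4=8). Cumulative: 29
Frame 4: OPEN (3+3=6). Cumulative: 35
Frame 5: OPEN (5+4=9). Cumulative: 44
Frame 6: OPEN (0+3=3). Cumulative: 47
Frame 7: OPEN (2+3=5). Cumulative: 52
Frame 8: SPARE (8+2=10). 10 + next roll (7) = 17. Cumulative: 69

Answer: 3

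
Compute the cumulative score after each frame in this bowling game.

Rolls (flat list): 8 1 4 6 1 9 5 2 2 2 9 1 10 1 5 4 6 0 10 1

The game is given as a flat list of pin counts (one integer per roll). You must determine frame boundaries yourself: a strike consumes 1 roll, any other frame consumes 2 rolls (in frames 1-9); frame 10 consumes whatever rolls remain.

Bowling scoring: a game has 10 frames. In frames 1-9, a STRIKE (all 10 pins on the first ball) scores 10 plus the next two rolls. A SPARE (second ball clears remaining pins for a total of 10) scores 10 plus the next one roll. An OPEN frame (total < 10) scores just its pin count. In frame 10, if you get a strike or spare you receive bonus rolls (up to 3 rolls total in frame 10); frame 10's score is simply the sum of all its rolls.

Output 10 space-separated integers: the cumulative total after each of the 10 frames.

Frame 1: OPEN (8+1=9). Cumulative: 9
Frame 2: SPARE (4+6=10). 10 + next roll (1) = 11. Cumulative: 20
Frame 3: SPARE (1+9=10). 10 + next roll (5) = 15. Cumulative: 35
Frame 4: OPEN (5+2=7). Cumulative: 42
Frame 5: OPEN (2+2=4). Cumulative: 46
Frame 6: SPARE (9+1=10). 10 + next roll (10) = 20. Cumulative: 66
Frame 7: STRIKE. 10 + next two rolls (1+5) = 16. Cumulative: 82
Frame 8: OPEN (1+5=6). Cumulative: 88
Frame 9: SPARE (4+6=10). 10 + next roll (0) = 10. Cumulative: 98
Frame 10: SPARE. Sum of all frame-10 rolls (0+10+1) = 11. Cumulative: 109

Answer: 9 20 35 42 46 66 82 88 98 109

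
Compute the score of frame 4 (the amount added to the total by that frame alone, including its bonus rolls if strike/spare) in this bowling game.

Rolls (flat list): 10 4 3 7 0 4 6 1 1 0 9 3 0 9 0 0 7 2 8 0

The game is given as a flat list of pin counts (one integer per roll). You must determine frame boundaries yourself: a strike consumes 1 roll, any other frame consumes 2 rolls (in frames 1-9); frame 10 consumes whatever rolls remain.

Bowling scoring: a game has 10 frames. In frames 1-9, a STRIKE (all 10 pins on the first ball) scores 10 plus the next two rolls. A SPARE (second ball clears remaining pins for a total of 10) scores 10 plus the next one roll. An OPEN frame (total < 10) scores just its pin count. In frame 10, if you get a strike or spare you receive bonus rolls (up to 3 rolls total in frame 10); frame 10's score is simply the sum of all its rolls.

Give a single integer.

Answer: 11

Derivation:
Frame 1: STRIKE. 10 + next two rolls (4+3) = 17. Cumulative: 17
Frame 2: OPEN (4+3=7). Cumulative: 24
Frame 3: OPEN (7+0=7). Cumulative: 31
Frame 4: SPARE (4+6=10). 10 + next roll (1) = 11. Cumulative: 42
Frame 5: OPEN (1+1=2). Cumulative: 44
Frame 6: OPEN (0+9=9). Cumulative: 53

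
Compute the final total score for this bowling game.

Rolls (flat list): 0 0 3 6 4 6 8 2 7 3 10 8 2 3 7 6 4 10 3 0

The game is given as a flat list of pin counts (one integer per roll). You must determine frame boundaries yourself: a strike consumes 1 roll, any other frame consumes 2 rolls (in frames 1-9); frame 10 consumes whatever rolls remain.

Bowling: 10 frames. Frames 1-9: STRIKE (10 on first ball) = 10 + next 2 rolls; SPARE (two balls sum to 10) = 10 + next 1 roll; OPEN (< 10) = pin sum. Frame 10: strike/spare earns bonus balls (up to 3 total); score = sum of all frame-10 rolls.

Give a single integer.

Answer: 146

Derivation:
Frame 1: OPEN (0+0=0). Cumulative: 0
Frame 2: OPEN (3+6=9). Cumulative: 9
Frame 3: SPARE (4+6=10). 10 + next roll (8) = 18. Cumulative: 27
Frame 4: SPARE (8+2=10). 10 + next roll (7) = 17. Cumulative: 44
Frame 5: SPARE (7+3=10). 10 + next roll (10) = 20. Cumulative: 64
Frame 6: STRIKE. 10 + next two rolls (8+2) = 20. Cumulative: 84
Frame 7: SPARE (8+2=10). 10 + next roll (3) = 13. Cumulative: 97
Frame 8: SPARE (3+7=10). 10 + next roll (6) = 16. Cumulative: 113
Frame 9: SPARE (6+4=10). 10 + next roll (10) = 20. Cumulative: 133
Frame 10: STRIKE. Sum of all frame-10 rolls (10+3+0) = 13. Cumulative: 146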